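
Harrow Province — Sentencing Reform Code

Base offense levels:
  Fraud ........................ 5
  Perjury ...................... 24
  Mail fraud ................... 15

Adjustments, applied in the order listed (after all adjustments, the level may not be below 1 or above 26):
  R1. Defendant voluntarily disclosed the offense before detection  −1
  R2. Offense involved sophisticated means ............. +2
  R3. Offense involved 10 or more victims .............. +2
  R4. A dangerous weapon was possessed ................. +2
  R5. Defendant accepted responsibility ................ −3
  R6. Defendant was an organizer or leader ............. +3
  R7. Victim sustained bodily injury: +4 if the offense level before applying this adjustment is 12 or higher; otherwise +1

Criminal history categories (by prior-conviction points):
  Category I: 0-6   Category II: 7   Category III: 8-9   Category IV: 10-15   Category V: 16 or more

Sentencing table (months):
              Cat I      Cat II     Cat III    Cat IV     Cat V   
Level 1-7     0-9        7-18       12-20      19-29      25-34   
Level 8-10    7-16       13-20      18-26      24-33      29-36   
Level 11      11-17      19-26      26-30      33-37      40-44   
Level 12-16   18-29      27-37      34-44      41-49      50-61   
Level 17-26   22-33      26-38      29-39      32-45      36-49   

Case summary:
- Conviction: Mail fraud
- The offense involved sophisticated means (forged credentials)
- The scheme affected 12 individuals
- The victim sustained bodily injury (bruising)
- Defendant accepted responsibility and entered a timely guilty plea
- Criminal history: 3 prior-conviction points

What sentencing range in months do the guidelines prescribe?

22-33 months

Base offense level for mail fraud: 15.
R1 does not apply.
R2 applies: 15 + 2 = 17.
R3 applies: 17 + 2 = 19.
R5 applies: 19 − 3 = 16.
R7 applies (level before this adjustment is 16 ≥ 12, so +4): 16 + 4 = 20.
Final offense level: 20.
Criminal history: 3 prior points → Category I (0-6).
Level 20 falls in the 17-26 band.
Grid: Level 17-26 × Category I = 22-33 months.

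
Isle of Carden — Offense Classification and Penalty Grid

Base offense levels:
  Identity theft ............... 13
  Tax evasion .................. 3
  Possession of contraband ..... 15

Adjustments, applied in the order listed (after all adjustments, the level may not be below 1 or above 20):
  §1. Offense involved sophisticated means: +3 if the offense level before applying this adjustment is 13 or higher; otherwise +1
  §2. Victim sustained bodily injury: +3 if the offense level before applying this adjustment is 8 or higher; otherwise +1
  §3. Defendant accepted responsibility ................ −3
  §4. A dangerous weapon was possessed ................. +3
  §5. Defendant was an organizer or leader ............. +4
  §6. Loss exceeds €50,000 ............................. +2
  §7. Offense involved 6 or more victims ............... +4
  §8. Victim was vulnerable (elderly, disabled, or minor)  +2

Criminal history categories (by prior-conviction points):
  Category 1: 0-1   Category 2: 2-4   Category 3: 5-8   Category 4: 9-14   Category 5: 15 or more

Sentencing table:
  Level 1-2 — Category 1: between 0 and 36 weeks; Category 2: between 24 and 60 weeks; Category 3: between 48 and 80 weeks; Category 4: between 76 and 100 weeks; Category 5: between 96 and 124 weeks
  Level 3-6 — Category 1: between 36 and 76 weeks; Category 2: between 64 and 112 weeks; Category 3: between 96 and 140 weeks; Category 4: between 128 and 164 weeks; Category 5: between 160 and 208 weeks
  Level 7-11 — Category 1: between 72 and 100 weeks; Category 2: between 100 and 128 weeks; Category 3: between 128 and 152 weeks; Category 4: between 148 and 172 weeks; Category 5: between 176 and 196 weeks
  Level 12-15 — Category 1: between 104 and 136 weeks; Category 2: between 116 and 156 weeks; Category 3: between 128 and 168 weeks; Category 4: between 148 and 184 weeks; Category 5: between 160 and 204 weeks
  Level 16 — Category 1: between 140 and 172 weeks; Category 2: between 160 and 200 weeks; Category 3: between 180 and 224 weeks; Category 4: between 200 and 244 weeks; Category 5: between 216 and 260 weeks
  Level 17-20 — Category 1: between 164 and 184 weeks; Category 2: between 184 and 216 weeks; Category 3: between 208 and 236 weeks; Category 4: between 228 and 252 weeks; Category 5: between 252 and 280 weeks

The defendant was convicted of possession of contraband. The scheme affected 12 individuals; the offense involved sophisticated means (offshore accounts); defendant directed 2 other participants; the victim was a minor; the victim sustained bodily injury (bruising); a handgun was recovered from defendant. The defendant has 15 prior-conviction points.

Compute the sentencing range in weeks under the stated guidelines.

Base offense level for possession of contraband: 15.
§1 applies (level before this adjustment is 15 ≥ 13, so +3): 15 + 3 = 18.
§2 applies (level before this adjustment is 18 ≥ 8, so +3): 18 + 3 = 21.
§3 does not apply.
§4 applies: 21 + 3 = 24.
§5 applies: 24 + 4 = 28.
§7 applies: 28 + 4 = 32.
§8 applies: 32 + 2 = 34.
Level 34 exceeds the maximum of 20; capped at 20.
Final offense level: 20.
Criminal history: 15 prior points → Category 5 (15+).
Level 20 falls in the 17-20 band.
Grid: Level 17-20 × Category 5 = 252-280 weeks.

252-280 weeks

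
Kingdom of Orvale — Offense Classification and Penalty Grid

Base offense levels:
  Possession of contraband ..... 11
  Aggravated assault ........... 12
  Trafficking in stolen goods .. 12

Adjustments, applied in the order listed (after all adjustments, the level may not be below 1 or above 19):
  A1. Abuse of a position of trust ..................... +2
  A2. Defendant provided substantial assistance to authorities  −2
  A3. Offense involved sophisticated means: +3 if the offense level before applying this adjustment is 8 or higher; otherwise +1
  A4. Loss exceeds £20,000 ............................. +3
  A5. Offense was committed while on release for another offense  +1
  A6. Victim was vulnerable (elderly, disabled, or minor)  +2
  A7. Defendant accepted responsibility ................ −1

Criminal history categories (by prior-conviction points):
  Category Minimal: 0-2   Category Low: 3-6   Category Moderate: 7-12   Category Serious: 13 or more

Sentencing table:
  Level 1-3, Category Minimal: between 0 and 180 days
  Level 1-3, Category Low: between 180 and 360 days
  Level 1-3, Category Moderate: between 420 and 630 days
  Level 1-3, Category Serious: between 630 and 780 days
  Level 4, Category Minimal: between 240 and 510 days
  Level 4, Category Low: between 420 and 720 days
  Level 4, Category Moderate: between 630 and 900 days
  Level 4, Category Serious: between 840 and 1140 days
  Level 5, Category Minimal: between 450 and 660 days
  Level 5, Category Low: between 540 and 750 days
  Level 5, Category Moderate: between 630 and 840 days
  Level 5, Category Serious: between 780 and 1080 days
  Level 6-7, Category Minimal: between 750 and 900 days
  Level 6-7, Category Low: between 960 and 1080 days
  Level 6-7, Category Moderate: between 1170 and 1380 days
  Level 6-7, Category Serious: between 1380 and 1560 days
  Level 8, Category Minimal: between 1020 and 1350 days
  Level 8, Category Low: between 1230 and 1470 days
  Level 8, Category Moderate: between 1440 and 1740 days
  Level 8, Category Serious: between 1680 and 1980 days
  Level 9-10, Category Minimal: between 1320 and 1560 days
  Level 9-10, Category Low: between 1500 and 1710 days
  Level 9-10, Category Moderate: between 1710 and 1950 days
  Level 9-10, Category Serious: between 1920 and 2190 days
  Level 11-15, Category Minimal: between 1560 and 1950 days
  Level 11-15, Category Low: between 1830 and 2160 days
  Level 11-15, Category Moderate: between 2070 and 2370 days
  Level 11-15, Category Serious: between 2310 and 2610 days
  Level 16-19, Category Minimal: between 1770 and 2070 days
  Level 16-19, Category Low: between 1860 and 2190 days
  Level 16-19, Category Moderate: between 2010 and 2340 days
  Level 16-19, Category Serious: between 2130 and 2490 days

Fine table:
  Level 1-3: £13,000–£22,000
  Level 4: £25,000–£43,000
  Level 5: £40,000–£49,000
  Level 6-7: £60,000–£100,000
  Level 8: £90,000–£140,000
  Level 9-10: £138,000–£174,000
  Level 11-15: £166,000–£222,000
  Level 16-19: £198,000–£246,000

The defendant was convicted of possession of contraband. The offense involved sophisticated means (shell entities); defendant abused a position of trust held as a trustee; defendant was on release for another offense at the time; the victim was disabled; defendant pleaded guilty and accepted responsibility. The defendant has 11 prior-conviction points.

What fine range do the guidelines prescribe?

Base offense level for possession of contraband: 11.
A1 applies: 11 + 2 = 13.
A3 applies (level before this adjustment is 13 ≥ 8, so +3): 13 + 3 = 16.
A5 applies: 16 + 1 = 17.
A6 applies: 17 + 2 = 19.
A7 applies: 19 − 1 = 18.
Final offense level: 18.
Level 18 falls in the 16-19 band.
Fine table: Level 16-19 → £198,000–£246,000.

£198,000–£246,000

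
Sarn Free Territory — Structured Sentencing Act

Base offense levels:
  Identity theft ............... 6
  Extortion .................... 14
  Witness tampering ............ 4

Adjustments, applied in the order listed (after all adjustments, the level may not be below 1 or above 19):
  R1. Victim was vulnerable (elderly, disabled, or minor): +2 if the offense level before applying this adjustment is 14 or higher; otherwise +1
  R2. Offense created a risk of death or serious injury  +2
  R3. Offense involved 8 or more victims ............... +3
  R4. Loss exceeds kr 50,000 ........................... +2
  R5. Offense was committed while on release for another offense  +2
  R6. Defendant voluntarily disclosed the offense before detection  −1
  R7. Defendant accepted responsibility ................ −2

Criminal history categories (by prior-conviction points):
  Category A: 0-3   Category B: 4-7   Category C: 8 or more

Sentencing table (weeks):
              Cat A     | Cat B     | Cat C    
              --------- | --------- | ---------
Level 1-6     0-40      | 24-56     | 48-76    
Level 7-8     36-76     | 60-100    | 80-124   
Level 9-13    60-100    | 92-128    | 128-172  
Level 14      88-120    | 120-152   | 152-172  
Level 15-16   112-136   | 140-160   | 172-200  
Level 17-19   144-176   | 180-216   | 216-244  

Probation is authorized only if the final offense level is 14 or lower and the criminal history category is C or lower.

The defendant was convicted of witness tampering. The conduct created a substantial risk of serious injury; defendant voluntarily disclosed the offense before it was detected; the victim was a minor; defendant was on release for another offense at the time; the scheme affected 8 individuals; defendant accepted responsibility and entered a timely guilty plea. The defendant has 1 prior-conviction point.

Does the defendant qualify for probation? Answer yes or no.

Yes

Base offense level for witness tampering: 4.
R1 applies (level before this adjustment is 4 < 14, so +1): 4 + 1 = 5.
R2 applies: 5 + 2 = 7.
R3 applies: 7 + 3 = 10.
R4 does not apply.
R5 applies: 10 + 2 = 12.
R6 applies: 12 − 1 = 11.
R7 applies: 11 − 2 = 9.
Final offense level: 9.
Criminal history: 1 prior point → Category A (0-3).
Level 9 falls in the 9-13 band.
Grid: Level 9-13 × Category A = 60-100 weeks.
Probation check: level 9 ≤ 14 and category A ≤ C → eligible.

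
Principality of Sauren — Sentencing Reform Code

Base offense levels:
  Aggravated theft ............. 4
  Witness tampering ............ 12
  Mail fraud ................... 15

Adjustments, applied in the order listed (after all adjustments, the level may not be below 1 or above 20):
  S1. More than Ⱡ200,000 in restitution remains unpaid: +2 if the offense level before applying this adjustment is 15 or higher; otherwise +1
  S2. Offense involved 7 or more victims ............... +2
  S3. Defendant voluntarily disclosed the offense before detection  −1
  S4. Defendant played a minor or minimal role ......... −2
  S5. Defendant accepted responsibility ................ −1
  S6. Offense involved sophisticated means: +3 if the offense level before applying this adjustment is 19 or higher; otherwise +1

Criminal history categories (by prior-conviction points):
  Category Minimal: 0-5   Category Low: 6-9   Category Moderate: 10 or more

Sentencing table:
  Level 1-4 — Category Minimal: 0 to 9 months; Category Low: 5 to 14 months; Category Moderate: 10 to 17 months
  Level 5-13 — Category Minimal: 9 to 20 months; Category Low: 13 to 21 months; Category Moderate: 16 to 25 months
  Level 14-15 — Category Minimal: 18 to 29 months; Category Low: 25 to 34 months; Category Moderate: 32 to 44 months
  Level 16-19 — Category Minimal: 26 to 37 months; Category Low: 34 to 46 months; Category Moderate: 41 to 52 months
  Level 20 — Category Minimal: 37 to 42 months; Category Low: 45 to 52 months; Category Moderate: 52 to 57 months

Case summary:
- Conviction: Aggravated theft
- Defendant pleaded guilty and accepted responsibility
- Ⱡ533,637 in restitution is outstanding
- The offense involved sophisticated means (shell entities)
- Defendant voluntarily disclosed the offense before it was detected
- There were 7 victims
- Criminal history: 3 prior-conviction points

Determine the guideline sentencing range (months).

9-20 months

Base offense level for aggravated theft: 4.
S1 applies (level before this adjustment is 4 < 15, so +1): 4 + 1 = 5.
S2 applies: 5 + 2 = 7.
S3 applies: 7 − 1 = 6.
S5 applies: 6 − 1 = 5.
S6 applies (level before this adjustment is 5 < 19, so +1): 5 + 1 = 6.
Final offense level: 6.
Criminal history: 3 prior points → Category Minimal (0-5).
Level 6 falls in the 5-13 band.
Grid: Level 5-13 × Category Minimal = 9-20 months.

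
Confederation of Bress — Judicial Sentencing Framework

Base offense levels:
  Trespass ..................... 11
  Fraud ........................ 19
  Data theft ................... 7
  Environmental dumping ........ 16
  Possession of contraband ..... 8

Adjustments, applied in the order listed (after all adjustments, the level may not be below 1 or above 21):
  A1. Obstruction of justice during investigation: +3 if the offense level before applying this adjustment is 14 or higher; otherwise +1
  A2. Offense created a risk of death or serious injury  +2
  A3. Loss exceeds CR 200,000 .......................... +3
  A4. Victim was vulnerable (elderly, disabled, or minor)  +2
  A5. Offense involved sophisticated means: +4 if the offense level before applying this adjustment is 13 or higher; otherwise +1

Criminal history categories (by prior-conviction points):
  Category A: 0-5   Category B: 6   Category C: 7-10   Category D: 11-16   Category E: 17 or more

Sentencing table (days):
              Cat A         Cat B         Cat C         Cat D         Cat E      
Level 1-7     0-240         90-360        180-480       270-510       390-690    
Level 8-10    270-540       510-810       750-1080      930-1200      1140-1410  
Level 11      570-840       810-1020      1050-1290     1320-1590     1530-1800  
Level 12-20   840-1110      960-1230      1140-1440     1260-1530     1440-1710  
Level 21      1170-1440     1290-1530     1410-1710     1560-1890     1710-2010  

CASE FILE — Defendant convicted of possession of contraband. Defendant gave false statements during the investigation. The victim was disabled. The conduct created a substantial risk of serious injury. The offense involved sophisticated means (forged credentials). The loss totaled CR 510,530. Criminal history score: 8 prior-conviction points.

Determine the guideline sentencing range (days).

Base offense level for possession of contraband: 8.
A1 applies (level before this adjustment is 8 < 14, so +1): 8 + 1 = 9.
A2 applies: 9 + 2 = 11.
A3 applies: 11 + 3 = 14.
A4 applies: 14 + 2 = 16.
A5 applies (level before this adjustment is 16 ≥ 13, so +4): 16 + 4 = 20.
Final offense level: 20.
Criminal history: 8 prior points → Category C (7-10).
Level 20 falls in the 12-20 band.
Grid: Level 12-20 × Category C = 1140-1440 days.

1140-1440 days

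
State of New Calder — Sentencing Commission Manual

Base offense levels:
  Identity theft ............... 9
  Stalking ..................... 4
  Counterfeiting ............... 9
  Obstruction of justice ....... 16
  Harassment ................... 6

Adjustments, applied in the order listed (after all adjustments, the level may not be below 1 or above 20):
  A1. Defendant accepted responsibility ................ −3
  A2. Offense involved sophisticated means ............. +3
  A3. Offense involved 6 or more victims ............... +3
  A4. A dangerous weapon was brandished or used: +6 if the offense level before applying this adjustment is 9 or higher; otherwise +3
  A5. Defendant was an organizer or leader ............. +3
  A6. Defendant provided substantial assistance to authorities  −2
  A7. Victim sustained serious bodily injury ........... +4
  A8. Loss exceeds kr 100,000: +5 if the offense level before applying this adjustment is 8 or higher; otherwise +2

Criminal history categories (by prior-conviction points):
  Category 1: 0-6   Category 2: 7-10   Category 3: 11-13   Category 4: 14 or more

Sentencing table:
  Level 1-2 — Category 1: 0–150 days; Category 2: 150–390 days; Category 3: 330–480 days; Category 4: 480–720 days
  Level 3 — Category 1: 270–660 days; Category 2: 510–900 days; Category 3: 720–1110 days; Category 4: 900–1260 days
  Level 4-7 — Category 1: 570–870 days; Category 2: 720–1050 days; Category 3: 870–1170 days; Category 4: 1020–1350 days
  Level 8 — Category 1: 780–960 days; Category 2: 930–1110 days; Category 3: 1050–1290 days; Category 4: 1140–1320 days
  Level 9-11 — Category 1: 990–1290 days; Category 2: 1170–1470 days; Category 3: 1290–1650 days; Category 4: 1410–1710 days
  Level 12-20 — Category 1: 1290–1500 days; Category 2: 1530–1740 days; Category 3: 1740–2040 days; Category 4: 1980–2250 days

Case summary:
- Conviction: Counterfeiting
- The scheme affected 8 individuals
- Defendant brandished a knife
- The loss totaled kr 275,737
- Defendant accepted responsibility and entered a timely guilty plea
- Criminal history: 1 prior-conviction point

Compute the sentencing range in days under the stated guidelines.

Base offense level for counterfeiting: 9.
A1 applies: 9 − 3 = 6.
A2 does not apply.
A3 applies: 6 + 3 = 9.
A4 applies (level before this adjustment is 9 ≥ 9, so +6): 9 + 6 = 15.
A7 does not apply.
A8 applies (level before this adjustment is 15 ≥ 8, so +5): 15 + 5 = 20.
Final offense level: 20.
Criminal history: 1 prior point → Category 1 (0-6).
Level 20 falls in the 12-20 band.
Grid: Level 12-20 × Category 1 = 1290-1500 days.

1290-1500 days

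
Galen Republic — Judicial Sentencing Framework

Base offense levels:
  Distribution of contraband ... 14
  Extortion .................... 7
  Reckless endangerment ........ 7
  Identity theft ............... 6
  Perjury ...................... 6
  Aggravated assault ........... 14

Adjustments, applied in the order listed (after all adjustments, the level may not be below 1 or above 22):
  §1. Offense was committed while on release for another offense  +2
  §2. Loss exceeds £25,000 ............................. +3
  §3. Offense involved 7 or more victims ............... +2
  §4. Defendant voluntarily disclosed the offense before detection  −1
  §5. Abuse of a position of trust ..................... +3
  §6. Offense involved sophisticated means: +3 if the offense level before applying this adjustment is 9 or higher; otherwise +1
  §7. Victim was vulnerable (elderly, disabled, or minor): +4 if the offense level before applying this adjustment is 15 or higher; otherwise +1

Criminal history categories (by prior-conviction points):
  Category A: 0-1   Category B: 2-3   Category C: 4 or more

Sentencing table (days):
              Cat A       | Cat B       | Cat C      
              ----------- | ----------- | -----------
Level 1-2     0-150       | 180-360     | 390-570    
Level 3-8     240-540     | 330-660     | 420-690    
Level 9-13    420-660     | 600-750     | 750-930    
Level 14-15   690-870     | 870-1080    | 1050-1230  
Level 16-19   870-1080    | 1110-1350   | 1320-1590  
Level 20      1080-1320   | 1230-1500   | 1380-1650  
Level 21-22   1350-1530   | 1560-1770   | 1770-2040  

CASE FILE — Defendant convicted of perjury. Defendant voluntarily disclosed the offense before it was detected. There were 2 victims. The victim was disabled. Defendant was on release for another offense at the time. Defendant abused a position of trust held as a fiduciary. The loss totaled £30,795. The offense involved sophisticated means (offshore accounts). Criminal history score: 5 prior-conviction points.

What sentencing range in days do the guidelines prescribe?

Base offense level for perjury: 6.
§1 applies: 6 + 2 = 8.
§2 applies: 8 + 3 = 11.
§4 applies: 11 − 1 = 10.
§5 applies: 10 + 3 = 13.
§6 applies (level before this adjustment is 13 ≥ 9, so +3): 13 + 3 = 16.
§7 applies (level before this adjustment is 16 ≥ 15, so +4): 16 + 4 = 20.
Final offense level: 20.
Criminal history: 5 prior points → Category C (4+).
Level 20 falls in the 20 band.
Grid: Level 20 × Category C = 1380-1650 days.

1380-1650 days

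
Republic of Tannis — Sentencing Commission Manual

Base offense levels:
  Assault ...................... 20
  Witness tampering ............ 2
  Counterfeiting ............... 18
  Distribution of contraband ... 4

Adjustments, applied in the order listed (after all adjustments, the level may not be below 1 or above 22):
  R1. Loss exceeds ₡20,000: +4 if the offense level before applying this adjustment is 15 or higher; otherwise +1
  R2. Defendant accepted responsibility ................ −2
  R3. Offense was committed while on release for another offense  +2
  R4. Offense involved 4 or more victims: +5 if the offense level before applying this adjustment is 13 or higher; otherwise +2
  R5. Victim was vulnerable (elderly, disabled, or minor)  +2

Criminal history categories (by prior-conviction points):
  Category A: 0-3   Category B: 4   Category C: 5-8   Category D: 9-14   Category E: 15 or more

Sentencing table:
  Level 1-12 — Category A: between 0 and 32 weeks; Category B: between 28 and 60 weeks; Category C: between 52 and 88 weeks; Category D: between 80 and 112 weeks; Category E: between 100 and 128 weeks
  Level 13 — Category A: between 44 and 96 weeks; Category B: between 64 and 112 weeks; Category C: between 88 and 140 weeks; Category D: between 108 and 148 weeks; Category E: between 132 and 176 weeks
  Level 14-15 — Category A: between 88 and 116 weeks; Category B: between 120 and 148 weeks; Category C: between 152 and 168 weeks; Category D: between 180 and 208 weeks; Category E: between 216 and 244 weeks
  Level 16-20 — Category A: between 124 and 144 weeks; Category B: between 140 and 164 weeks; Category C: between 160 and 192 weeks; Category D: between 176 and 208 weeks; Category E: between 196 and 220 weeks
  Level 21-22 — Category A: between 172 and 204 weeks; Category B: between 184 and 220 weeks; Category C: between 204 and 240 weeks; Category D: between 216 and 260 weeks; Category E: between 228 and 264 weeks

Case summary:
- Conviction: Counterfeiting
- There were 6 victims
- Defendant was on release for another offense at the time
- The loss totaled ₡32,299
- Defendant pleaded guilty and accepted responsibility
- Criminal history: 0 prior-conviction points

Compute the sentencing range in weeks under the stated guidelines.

172-204 weeks

Base offense level for counterfeiting: 18.
R1 applies (level before this adjustment is 18 ≥ 15, so +4): 18 + 4 = 22.
R2 applies: 22 − 2 = 20.
R3 applies: 20 + 2 = 22.
R4 applies (level before this adjustment is 22 ≥ 13, so +5): 22 + 5 = 27.
Level 27 exceeds the maximum of 22; capped at 22.
Final offense level: 22.
Criminal history: 0 prior points → Category A (0-3).
Level 22 falls in the 21-22 band.
Grid: Level 21-22 × Category A = 172-204 weeks.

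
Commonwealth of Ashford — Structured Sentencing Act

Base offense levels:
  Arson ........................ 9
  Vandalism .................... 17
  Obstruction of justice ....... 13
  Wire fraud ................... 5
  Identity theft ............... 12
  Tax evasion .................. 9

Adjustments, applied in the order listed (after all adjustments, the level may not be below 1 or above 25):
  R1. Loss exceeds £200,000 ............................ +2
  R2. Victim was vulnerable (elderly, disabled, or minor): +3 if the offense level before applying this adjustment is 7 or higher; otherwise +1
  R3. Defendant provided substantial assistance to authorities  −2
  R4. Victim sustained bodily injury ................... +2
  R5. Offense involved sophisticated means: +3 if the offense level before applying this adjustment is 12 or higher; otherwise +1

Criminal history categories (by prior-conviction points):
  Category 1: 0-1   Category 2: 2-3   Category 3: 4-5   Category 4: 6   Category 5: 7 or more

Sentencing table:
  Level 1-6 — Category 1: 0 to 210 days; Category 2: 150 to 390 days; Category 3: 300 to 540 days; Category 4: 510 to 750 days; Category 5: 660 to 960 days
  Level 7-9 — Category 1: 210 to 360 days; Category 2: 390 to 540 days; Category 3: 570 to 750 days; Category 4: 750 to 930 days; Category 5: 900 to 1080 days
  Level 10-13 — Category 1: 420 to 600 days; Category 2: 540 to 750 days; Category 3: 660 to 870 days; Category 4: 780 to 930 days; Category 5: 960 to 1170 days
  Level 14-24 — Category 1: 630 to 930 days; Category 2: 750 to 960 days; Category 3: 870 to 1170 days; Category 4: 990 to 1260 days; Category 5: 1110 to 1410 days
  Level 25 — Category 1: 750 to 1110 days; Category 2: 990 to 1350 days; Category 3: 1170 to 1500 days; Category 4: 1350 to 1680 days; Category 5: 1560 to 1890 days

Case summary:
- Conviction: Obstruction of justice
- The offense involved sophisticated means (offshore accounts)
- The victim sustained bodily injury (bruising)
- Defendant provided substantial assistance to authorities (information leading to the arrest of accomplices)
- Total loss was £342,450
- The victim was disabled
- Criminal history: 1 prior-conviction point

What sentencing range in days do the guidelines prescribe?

Base offense level for obstruction of justice: 13.
R1 applies: 13 + 2 = 15.
R2 applies (level before this adjustment is 15 ≥ 7, so +3): 15 + 3 = 18.
R3 applies: 18 − 2 = 16.
R4 applies: 16 + 2 = 18.
R5 applies (level before this adjustment is 18 ≥ 12, so +3): 18 + 3 = 21.
Final offense level: 21.
Criminal history: 1 prior point → Category 1 (0-1).
Level 21 falls in the 14-24 band.
Grid: Level 14-24 × Category 1 = 630-930 days.

630-930 days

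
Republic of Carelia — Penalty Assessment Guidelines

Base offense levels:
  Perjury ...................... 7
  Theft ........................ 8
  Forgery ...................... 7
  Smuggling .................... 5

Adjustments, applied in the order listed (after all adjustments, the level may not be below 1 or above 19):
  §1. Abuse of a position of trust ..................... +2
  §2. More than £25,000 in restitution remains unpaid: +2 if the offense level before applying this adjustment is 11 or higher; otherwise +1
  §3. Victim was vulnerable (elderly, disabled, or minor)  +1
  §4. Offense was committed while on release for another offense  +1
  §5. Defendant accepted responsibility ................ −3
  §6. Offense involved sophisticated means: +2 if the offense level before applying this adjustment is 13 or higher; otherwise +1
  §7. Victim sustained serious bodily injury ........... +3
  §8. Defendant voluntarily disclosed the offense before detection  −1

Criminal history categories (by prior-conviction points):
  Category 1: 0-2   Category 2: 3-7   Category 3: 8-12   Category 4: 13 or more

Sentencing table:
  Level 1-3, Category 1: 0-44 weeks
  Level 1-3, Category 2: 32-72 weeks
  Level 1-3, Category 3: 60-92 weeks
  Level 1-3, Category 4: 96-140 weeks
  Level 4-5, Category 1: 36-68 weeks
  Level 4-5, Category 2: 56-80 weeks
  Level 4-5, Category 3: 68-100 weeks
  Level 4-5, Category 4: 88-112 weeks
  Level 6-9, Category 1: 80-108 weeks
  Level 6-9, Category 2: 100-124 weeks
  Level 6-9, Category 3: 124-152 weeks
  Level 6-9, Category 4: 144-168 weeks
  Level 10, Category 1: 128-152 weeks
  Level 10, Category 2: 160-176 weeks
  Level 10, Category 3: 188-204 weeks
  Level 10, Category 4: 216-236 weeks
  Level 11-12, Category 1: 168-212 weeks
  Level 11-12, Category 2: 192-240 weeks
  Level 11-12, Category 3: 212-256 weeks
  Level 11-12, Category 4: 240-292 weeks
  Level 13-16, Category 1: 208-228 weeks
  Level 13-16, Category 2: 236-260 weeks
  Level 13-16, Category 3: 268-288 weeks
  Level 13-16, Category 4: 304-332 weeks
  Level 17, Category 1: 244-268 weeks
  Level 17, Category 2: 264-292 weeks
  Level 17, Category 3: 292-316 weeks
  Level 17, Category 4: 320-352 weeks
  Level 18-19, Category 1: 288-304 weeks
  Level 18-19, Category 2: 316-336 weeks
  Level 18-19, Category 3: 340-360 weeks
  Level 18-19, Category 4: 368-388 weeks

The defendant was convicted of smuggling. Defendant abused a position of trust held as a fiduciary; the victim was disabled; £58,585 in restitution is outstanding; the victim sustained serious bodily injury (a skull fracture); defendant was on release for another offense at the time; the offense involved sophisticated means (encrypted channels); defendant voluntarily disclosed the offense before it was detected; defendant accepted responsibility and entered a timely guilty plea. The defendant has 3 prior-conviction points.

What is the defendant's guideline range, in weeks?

160-176 weeks

Base offense level for smuggling: 5.
§1 applies: 5 + 2 = 7.
§2 applies (level before this adjustment is 7 < 11, so +1): 7 + 1 = 8.
§3 applies: 8 + 1 = 9.
§4 applies: 9 + 1 = 10.
§5 applies: 10 − 3 = 7.
§6 applies (level before this adjustment is 7 < 13, so +1): 7 + 1 = 8.
§7 applies: 8 + 3 = 11.
§8 applies: 11 − 1 = 10.
Final offense level: 10.
Criminal history: 3 prior points → Category 2 (3-7).
Level 10 falls in the 10 band.
Grid: Level 10 × Category 2 = 160-176 weeks.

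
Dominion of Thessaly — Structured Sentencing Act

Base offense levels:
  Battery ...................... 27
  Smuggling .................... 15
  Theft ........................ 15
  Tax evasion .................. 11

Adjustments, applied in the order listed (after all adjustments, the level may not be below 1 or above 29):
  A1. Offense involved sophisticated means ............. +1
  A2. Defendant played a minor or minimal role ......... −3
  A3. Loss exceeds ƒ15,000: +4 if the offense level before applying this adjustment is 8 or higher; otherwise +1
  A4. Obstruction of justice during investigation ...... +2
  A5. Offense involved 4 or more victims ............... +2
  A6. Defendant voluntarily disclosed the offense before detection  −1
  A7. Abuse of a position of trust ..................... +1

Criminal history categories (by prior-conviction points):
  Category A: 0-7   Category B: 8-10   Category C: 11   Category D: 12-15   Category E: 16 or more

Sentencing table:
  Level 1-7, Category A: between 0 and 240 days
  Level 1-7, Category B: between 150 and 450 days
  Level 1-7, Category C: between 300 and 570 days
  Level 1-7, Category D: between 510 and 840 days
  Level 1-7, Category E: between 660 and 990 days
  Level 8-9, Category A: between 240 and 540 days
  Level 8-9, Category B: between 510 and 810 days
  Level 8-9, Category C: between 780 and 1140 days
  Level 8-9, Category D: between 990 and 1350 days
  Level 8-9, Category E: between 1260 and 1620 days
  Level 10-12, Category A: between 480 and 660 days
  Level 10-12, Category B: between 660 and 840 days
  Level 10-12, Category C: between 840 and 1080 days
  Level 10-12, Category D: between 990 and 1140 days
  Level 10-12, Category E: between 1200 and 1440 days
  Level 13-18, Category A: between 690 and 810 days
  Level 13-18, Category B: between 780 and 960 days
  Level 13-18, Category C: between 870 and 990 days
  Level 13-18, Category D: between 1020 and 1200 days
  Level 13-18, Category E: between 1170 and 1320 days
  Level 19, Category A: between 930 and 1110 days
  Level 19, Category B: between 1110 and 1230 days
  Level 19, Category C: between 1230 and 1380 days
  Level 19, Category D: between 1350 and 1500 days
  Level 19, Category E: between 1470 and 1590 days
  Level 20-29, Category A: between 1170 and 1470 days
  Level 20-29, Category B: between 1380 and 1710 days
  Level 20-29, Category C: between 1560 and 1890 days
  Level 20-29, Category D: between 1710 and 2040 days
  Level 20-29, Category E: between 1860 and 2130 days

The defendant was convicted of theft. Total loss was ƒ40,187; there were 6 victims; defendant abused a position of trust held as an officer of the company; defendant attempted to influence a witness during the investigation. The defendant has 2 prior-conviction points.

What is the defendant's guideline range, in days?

1170-1470 days

Base offense level for theft: 15.
A1 does not apply.
A3 applies (level before this adjustment is 15 ≥ 8, so +4): 15 + 4 = 19.
A4 applies: 19 + 2 = 21.
A5 applies: 21 + 2 = 23.
A6 does not apply.
A7 applies: 23 + 1 = 24.
Final offense level: 24.
Criminal history: 2 prior points → Category A (0-7).
Level 24 falls in the 20-29 band.
Grid: Level 20-29 × Category A = 1170-1470 days.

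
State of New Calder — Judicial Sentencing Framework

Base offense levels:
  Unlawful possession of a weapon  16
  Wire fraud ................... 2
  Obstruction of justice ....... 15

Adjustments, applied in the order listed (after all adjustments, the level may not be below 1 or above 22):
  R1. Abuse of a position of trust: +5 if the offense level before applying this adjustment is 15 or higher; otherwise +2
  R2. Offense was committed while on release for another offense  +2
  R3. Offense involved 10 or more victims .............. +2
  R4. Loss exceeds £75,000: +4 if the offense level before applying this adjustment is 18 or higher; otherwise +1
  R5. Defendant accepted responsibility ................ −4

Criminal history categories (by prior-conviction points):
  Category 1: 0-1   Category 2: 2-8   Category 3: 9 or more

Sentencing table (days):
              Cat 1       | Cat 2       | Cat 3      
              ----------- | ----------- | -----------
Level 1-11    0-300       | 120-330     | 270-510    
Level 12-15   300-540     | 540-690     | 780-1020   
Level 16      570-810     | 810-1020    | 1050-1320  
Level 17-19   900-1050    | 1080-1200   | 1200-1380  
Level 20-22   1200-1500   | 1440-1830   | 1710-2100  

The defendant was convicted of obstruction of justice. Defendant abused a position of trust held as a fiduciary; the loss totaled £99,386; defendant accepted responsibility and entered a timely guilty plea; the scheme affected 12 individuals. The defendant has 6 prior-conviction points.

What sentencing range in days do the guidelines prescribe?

Base offense level for obstruction of justice: 15.
R1 applies (level before this adjustment is 15 ≥ 15, so +5): 15 + 5 = 20.
R3 applies: 20 + 2 = 22.
R4 applies (level before this adjustment is 22 ≥ 18, so +4): 22 + 4 = 26.
R5 applies: 26 − 4 = 22.
Final offense level: 22.
Criminal history: 6 prior points → Category 2 (2-8).
Level 22 falls in the 20-22 band.
Grid: Level 20-22 × Category 2 = 1440-1830 days.

1440-1830 days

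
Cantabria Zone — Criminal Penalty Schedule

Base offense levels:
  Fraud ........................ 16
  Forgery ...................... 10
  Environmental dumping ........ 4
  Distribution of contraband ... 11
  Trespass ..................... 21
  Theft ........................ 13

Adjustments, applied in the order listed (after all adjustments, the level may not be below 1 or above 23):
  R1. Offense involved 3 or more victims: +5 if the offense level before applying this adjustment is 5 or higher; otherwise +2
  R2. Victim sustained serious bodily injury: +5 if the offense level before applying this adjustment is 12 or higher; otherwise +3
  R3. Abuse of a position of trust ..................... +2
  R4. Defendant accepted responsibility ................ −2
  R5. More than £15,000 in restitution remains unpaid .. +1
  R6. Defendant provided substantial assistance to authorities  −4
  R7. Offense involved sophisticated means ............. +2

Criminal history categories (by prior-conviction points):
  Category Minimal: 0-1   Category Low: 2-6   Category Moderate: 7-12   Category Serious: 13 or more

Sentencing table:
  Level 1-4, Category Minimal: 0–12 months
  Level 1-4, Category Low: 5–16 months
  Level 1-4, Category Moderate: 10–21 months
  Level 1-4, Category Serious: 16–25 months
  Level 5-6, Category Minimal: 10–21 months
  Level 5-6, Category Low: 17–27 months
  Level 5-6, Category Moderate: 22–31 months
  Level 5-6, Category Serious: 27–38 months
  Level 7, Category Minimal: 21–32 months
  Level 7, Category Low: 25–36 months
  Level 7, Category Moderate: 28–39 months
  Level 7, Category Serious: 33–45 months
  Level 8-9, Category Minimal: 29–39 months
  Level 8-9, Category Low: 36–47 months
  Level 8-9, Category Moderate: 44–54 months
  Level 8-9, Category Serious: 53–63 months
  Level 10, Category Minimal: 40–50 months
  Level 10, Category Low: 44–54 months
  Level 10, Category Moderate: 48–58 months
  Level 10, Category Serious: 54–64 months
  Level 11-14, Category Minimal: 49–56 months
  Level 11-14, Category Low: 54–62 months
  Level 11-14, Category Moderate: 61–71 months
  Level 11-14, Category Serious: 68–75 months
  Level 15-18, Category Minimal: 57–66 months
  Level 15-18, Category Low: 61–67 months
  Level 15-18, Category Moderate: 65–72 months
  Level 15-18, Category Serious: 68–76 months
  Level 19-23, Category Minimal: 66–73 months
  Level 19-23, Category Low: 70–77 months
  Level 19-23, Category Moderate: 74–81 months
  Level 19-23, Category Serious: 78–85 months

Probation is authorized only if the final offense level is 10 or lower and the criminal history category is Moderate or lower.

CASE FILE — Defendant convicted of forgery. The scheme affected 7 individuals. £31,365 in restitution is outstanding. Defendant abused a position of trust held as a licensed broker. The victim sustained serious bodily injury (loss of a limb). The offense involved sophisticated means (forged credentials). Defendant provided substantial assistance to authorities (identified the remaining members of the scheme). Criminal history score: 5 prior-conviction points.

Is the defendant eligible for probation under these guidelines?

No

Base offense level for forgery: 10.
R1 applies (level before this adjustment is 10 ≥ 5, so +5): 10 + 5 = 15.
R2 applies (level before this adjustment is 15 ≥ 12, so +5): 15 + 5 = 20.
R3 applies: 20 + 2 = 22.
R4 does not apply.
R5 applies: 22 + 1 = 23.
R6 applies: 23 − 4 = 19.
R7 applies: 19 + 2 = 21.
Final offense level: 21.
Criminal history: 5 prior points → Category Low (2-6).
Level 21 falls in the 19-23 band.
Grid: Level 19-23 × Category Low = 70-77 months.
Probation check: level 21 > 10 and category Low ≤ Moderate → not eligible.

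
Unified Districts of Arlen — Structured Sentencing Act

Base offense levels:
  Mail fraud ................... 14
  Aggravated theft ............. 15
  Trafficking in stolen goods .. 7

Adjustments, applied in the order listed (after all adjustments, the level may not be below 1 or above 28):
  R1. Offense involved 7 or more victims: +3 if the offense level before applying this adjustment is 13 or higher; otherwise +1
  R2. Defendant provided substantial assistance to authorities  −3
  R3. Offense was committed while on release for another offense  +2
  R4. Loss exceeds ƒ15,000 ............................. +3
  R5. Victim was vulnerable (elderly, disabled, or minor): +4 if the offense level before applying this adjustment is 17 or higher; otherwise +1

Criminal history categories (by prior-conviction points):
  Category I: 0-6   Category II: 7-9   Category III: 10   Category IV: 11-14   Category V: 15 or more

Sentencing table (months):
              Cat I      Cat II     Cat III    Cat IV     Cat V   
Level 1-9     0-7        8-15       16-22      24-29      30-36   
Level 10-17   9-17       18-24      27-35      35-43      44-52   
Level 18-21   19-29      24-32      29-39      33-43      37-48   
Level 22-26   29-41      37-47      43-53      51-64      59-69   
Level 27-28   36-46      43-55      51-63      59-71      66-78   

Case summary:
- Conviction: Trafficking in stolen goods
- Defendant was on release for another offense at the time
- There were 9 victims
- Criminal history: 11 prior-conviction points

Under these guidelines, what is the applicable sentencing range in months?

Base offense level for trafficking in stolen goods: 7.
R1 applies (level before this adjustment is 7 < 13, so +1): 7 + 1 = 8.
R2 does not apply.
R3 applies: 8 + 2 = 10.
Final offense level: 10.
Criminal history: 11 prior points → Category IV (11-14).
Level 10 falls in the 10-17 band.
Grid: Level 10-17 × Category IV = 35-43 months.

35-43 months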